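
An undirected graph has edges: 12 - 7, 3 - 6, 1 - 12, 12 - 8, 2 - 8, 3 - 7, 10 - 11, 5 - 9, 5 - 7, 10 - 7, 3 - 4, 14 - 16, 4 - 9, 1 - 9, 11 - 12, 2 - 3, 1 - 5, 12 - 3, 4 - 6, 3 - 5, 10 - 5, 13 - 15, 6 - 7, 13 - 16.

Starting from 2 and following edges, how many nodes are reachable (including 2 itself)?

BFS from 2 visits: 2, 3, 8, 4, 5, 6, 7, 12, 9, 1, 10, 11
Reachable nodes: 12 of 16 total.

12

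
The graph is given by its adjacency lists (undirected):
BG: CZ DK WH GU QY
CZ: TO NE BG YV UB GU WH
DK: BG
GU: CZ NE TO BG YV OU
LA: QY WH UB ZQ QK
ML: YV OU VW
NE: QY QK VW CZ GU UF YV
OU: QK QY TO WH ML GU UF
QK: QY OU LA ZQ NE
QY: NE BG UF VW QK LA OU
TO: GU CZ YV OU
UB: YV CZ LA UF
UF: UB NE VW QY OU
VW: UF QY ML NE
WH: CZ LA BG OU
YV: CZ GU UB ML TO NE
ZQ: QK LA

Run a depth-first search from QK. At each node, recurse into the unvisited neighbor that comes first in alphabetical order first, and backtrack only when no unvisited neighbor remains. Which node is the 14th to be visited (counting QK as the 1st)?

UB

Visit QK
QK → LA
LA → QY
QY → BG
BG → CZ
CZ → GU
GU → NE
NE → UF
UF → OU
OU → ML
ML → VW
ML → YV
YV → TO
YV → UB
OU → WH
BG → DK
LA → ZQ

Visit order: QK, LA, QY, BG, CZ, GU, NE, UF, OU, ML, VW, YV, TO, UB, WH, DK, ZQ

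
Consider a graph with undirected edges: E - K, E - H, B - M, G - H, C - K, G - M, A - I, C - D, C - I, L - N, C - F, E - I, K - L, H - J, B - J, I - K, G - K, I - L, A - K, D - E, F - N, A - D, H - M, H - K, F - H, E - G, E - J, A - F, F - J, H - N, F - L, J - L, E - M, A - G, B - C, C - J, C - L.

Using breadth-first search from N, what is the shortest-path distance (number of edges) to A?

Level 0: N
Level 1: F, H, L
Level 2: A, C, E, G, I, J, K, M
Level 3: B, D
A first appears at level 2.

2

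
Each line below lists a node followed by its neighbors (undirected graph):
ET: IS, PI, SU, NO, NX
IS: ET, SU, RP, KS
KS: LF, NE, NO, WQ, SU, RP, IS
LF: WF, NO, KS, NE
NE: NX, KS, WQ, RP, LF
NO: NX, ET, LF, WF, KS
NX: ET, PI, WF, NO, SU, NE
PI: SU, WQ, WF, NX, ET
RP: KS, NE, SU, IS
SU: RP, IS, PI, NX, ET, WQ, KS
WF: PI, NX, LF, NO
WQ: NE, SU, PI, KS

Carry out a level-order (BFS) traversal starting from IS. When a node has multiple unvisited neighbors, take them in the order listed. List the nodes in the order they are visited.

Visit IS; enqueue ET, SU, RP, KS → queue [ET, SU, RP, KS]
Visit ET; enqueue PI, NO, NX → queue [SU, RP, KS, PI, NO, NX]
Visit SU; enqueue WQ → queue [RP, KS, PI, NO, NX, WQ]
Visit RP; enqueue NE → queue [KS, PI, NO, NX, WQ, NE]
Visit KS; enqueue LF → queue [PI, NO, NX, WQ, NE, LF]
Visit PI; enqueue WF → queue [NO, NX, WQ, NE, LF, WF]
Visit NO → queue [NX, WQ, NE, LF, WF]
Visit NX → queue [WQ, NE, LF, WF]
Visit WQ → queue [NE, LF, WF]
Visit NE → queue [LF, WF]
Visit LF → queue [WF]
Visit WF → queue []

IS, ET, SU, RP, KS, PI, NO, NX, WQ, NE, LF, WF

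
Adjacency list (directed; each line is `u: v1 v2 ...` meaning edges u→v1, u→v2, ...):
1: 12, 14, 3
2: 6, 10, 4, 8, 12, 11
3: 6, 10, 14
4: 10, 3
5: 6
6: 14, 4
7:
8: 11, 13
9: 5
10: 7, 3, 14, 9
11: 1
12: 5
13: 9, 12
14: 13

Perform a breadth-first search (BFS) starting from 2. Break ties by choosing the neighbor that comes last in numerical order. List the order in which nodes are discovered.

2, 12, 11, 10, 8, 6, 4, 5, 1, 14, 9, 7, 3, 13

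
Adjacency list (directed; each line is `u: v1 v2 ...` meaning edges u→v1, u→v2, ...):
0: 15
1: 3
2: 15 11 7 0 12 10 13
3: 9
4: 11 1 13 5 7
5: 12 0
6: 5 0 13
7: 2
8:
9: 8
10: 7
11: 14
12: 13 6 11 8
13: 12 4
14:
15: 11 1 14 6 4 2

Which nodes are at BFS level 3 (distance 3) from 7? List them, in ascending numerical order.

Level 0: 7
Level 1: 2
Level 2: 0, 10, 11, 12, 13, 15
Level 3: 1, 4, 6, 8, 14
Level 4: 3, 5
Level 5: 9

1, 4, 6, 8, 14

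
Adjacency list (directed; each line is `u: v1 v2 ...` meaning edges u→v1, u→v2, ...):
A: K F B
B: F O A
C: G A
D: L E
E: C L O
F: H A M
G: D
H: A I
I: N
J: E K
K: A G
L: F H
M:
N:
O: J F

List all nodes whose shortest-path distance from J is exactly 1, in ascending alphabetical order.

Level 0: J
Level 1: E, K
Level 2: A, C, G, L, O
Level 3: B, D, F, H
Level 4: I, M
Level 5: N

E, K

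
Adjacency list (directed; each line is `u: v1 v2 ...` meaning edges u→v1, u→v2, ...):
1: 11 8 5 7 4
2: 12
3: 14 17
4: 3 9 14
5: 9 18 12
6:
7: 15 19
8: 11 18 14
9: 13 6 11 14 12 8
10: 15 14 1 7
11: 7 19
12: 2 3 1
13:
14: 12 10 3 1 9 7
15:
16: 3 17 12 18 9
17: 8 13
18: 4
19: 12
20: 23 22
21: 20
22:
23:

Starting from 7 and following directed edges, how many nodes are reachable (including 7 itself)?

BFS from 7 visits: 7, 15, 19, 12, 1, 2, 3, 4, 5, 8, 11, 14, 17, 9, 18, 10, 13, 6
Reachable nodes: 18 of 23 total.

18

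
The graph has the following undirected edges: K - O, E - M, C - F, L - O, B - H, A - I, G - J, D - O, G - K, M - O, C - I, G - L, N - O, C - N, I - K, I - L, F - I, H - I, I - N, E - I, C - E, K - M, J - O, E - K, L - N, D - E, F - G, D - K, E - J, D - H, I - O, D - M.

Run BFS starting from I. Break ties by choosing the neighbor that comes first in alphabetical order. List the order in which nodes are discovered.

I → A → C → E → F → H → K → L → N → O → D → J → M → G → B

Visit I; enqueue A, C, E, F, H, K, L, N, O → queue [A, C, E, F, H, K, L, N, O]
Visit A → queue [C, E, F, H, K, L, N, O]
Visit C → queue [E, F, H, K, L, N, O]
Visit E; enqueue D, J, M → queue [F, H, K, L, N, O, D, J, M]
Visit F; enqueue G → queue [H, K, L, N, O, D, J, M, G]
Visit H; enqueue B → queue [K, L, N, O, D, J, M, G, B]
Visit K → queue [L, N, O, D, J, M, G, B]
Visit L → queue [N, O, D, J, M, G, B]
Visit N → queue [O, D, J, M, G, B]
Visit O → queue [D, J, M, G, B]
Visit D → queue [J, M, G, B]
Visit J → queue [M, G, B]
Visit M → queue [G, B]
Visit G → queue [B]
Visit B → queue []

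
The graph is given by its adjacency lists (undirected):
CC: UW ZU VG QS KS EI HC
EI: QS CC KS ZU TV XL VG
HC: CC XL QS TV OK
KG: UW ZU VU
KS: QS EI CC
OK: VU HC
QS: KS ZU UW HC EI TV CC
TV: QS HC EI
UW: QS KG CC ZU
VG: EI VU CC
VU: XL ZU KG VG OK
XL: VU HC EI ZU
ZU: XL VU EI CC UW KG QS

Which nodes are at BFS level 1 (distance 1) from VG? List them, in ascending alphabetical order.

CC, EI, VU

Level 0: VG
Level 1: CC, EI, VU
Level 2: HC, KG, KS, OK, QS, TV, UW, XL, ZU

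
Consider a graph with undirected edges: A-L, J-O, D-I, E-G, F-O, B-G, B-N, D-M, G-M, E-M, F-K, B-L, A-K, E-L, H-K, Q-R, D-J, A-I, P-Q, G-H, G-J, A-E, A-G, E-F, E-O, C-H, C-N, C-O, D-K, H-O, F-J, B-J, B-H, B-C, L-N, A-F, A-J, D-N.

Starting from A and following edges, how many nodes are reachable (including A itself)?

BFS from A visits: A, E, F, G, I, J, K, L, M, O, B, H, D, N, C
Reachable nodes: 15 of 18 total.

15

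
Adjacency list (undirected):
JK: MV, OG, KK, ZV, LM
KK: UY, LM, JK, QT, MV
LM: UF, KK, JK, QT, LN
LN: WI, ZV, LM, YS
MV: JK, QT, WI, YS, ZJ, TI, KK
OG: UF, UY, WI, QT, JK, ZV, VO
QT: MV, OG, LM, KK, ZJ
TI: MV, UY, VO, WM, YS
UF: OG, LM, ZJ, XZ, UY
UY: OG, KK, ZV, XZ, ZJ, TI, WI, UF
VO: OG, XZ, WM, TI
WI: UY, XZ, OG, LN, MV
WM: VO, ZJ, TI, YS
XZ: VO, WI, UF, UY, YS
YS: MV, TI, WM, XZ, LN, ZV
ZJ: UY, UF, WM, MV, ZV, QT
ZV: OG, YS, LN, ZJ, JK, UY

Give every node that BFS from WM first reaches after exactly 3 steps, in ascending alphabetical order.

JK, KK, LM, WI

Level 0: WM
Level 1: TI, VO, YS, ZJ
Level 2: LN, MV, OG, QT, UF, UY, XZ, ZV
Level 3: JK, KK, LM, WI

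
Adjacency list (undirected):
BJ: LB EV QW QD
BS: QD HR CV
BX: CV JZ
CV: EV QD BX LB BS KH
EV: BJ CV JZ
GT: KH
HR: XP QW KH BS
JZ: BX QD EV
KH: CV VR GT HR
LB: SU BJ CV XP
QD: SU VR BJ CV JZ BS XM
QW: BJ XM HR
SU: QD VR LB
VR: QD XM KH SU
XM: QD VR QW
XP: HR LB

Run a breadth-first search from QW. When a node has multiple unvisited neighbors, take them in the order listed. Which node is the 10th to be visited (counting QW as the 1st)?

KH

Visit QW; enqueue BJ, XM, HR → queue [BJ, XM, HR]
Visit BJ; enqueue LB, EV, QD → queue [XM, HR, LB, EV, QD]
Visit XM; enqueue VR → queue [HR, LB, EV, QD, VR]
Visit HR; enqueue XP, KH, BS → queue [LB, EV, QD, VR, XP, KH, BS]
Visit LB; enqueue SU, CV → queue [EV, QD, VR, XP, KH, BS, SU, CV]
Visit EV; enqueue JZ → queue [QD, VR, XP, KH, BS, SU, CV, JZ]
Visit QD → queue [VR, XP, KH, BS, SU, CV, JZ]
Visit VR → queue [XP, KH, BS, SU, CV, JZ]
Visit XP → queue [KH, BS, SU, CV, JZ]
Visit KH; enqueue GT → queue [BS, SU, CV, JZ, GT]
Visit BS → queue [SU, CV, JZ, GT]
Visit SU → queue [CV, JZ, GT]
Visit CV; enqueue BX → queue [JZ, GT, BX]
Visit JZ → queue [GT, BX]
Visit GT → queue [BX]
Visit BX → queue []

Visit order: QW, BJ, XM, HR, LB, EV, QD, VR, XP, KH, BS, SU, CV, JZ, GT, BX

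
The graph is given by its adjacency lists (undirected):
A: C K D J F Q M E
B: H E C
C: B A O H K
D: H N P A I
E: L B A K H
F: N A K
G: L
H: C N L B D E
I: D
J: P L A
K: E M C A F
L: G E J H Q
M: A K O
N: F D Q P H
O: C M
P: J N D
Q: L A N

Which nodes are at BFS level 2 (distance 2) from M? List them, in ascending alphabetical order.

Level 0: M
Level 1: A, K, O
Level 2: C, D, E, F, J, Q
Level 3: B, H, I, L, N, P
Level 4: G

C, D, E, F, J, Q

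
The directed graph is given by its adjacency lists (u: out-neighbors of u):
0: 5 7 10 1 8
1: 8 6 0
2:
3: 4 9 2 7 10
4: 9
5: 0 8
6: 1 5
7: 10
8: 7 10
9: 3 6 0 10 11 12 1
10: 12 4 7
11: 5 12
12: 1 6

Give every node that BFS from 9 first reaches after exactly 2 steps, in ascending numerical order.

Level 0: 9
Level 1: 0, 1, 3, 6, 10, 11, 12
Level 2: 2, 4, 5, 7, 8

2, 4, 5, 7, 8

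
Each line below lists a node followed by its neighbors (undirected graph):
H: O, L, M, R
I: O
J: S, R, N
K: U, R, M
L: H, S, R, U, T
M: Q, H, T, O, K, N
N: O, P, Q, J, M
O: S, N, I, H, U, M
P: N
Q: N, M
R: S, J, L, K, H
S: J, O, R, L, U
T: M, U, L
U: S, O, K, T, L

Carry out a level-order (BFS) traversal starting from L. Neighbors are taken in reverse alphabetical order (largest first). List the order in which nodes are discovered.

Visit L; enqueue U, T, S, R, H → queue [U, T, S, R, H]
Visit U; enqueue O, K → queue [T, S, R, H, O, K]
Visit T; enqueue M → queue [S, R, H, O, K, M]
Visit S; enqueue J → queue [R, H, O, K, M, J]
Visit R → queue [H, O, K, M, J]
Visit H → queue [O, K, M, J]
Visit O; enqueue N, I → queue [K, M, J, N, I]
Visit K → queue [M, J, N, I]
Visit M; enqueue Q → queue [J, N, I, Q]
Visit J → queue [N, I, Q]
Visit N; enqueue P → queue [I, Q, P]
Visit I → queue [Q, P]
Visit Q → queue [P]
Visit P → queue []

L, U, T, S, R, H, O, K, M, J, N, I, Q, P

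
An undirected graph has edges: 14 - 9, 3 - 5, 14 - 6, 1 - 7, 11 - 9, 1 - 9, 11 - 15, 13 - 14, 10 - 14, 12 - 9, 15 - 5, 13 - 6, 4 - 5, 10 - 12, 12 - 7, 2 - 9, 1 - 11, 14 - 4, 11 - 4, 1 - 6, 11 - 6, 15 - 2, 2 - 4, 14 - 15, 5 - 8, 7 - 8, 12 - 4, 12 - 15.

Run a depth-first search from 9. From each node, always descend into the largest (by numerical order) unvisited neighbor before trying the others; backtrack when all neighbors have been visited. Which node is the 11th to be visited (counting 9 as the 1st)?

6

Visit 9
9 → 14
14 → 15
15 → 12
12 → 10
12 → 7
7 → 8
8 → 5
5 → 4
4 → 11
11 → 6
6 → 13
6 → 1
4 → 2
5 → 3

Visit order: 9, 14, 15, 12, 10, 7, 8, 5, 4, 11, 6, 13, 1, 2, 3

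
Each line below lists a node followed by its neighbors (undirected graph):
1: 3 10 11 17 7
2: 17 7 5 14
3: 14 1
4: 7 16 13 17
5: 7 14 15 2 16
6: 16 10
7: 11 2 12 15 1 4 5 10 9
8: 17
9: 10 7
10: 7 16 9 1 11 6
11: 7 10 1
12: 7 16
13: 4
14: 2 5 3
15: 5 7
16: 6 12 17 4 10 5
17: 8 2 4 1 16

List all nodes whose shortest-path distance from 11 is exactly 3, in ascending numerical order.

Level 0: 11
Level 1: 1, 7, 10
Level 2: 2, 3, 4, 5, 6, 9, 12, 15, 16, 17
Level 3: 8, 13, 14

8, 13, 14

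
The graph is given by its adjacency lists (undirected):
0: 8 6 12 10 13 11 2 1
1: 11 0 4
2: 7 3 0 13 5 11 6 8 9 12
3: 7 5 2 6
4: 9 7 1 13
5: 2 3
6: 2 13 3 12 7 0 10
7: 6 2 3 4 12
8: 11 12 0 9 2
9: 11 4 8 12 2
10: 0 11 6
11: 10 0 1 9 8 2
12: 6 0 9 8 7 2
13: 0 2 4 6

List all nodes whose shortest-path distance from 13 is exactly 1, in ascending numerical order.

0, 2, 4, 6

Level 0: 13
Level 1: 0, 2, 4, 6
Level 2: 1, 3, 5, 7, 8, 9, 10, 11, 12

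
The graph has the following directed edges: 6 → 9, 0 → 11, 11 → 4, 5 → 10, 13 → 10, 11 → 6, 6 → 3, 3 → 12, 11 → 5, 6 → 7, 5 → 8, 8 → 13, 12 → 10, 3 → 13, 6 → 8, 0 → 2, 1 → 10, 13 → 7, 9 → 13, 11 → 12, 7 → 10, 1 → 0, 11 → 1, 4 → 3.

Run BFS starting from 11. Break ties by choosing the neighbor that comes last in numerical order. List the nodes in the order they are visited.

11 → 12 → 6 → 5 → 4 → 1 → 10 → 9 → 8 → 7 → 3 → 0 → 13 → 2

Visit 11; enqueue 12, 6, 5, 4, 1 → queue [12, 6, 5, 4, 1]
Visit 12; enqueue 10 → queue [6, 5, 4, 1, 10]
Visit 6; enqueue 9, 8, 7, 3 → queue [5, 4, 1, 10, 9, 8, 7, 3]
Visit 5 → queue [4, 1, 10, 9, 8, 7, 3]
Visit 4 → queue [1, 10, 9, 8, 7, 3]
Visit 1; enqueue 0 → queue [10, 9, 8, 7, 3, 0]
Visit 10 → queue [9, 8, 7, 3, 0]
Visit 9; enqueue 13 → queue [8, 7, 3, 0, 13]
Visit 8 → queue [7, 3, 0, 13]
Visit 7 → queue [3, 0, 13]
Visit 3 → queue [0, 13]
Visit 0; enqueue 2 → queue [13, 2]
Visit 13 → queue [2]
Visit 2 → queue []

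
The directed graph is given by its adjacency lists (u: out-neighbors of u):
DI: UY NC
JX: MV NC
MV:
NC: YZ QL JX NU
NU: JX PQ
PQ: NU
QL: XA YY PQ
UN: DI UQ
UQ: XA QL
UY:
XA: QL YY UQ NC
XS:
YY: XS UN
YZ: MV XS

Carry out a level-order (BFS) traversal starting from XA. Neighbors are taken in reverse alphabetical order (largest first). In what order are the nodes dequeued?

Visit XA; enqueue YY, UQ, QL, NC → queue [YY, UQ, QL, NC]
Visit YY; enqueue XS, UN → queue [UQ, QL, NC, XS, UN]
Visit UQ → queue [QL, NC, XS, UN]
Visit QL; enqueue PQ → queue [NC, XS, UN, PQ]
Visit NC; enqueue YZ, NU, JX → queue [XS, UN, PQ, YZ, NU, JX]
Visit XS → queue [UN, PQ, YZ, NU, JX]
Visit UN; enqueue DI → queue [PQ, YZ, NU, JX, DI]
Visit PQ → queue [YZ, NU, JX, DI]
Visit YZ; enqueue MV → queue [NU, JX, DI, MV]
Visit NU → queue [JX, DI, MV]
Visit JX → queue [DI, MV]
Visit DI; enqueue UY → queue [MV, UY]
Visit MV → queue [UY]
Visit UY → queue []

XA, YY, UQ, QL, NC, XS, UN, PQ, YZ, NU, JX, DI, MV, UY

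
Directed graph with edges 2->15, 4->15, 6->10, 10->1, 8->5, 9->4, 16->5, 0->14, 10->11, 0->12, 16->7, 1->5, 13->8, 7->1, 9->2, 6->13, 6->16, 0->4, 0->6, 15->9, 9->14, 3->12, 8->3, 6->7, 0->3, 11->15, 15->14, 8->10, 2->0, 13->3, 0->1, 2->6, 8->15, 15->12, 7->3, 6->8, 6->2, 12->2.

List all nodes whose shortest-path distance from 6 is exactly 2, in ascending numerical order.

0, 1, 3, 5, 11, 15

Level 0: 6
Level 1: 2, 7, 8, 10, 13, 16
Level 2: 0, 1, 3, 5, 11, 15
Level 3: 4, 9, 12, 14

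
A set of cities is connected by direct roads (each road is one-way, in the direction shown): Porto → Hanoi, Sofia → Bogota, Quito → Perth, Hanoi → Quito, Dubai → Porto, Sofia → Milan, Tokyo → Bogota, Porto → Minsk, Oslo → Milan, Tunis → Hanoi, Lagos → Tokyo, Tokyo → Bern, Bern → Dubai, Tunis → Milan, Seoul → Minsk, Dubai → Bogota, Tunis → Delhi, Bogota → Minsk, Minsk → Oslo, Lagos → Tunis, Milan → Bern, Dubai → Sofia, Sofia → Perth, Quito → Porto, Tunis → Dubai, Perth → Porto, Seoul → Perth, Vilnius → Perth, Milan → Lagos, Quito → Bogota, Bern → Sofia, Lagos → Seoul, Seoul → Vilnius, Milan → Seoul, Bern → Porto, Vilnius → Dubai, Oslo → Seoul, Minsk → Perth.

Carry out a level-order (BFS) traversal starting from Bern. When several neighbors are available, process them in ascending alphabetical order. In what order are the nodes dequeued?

Visit Bern; enqueue Dubai, Porto, Sofia → queue [Dubai, Porto, Sofia]
Visit Dubai; enqueue Bogota → queue [Porto, Sofia, Bogota]
Visit Porto; enqueue Hanoi, Minsk → queue [Sofia, Bogota, Hanoi, Minsk]
Visit Sofia; enqueue Milan, Perth → queue [Bogota, Hanoi, Minsk, Milan, Perth]
Visit Bogota → queue [Hanoi, Minsk, Milan, Perth]
Visit Hanoi; enqueue Quito → queue [Minsk, Milan, Perth, Quito]
Visit Minsk; enqueue Oslo → queue [Milan, Perth, Quito, Oslo]
Visit Milan; enqueue Lagos, Seoul → queue [Perth, Quito, Oslo, Lagos, Seoul]
Visit Perth → queue [Quito, Oslo, Lagos, Seoul]
Visit Quito → queue [Oslo, Lagos, Seoul]
Visit Oslo → queue [Lagos, Seoul]
Visit Lagos; enqueue Tokyo, Tunis → queue [Seoul, Tokyo, Tunis]
Visit Seoul; enqueue Vilnius → queue [Tokyo, Tunis, Vilnius]
Visit Tokyo → queue [Tunis, Vilnius]
Visit Tunis; enqueue Delhi → queue [Vilnius, Delhi]
Visit Vilnius → queue [Delhi]
Visit Delhi → queue []

Bern -> Dubai -> Porto -> Sofia -> Bogota -> Hanoi -> Minsk -> Milan -> Perth -> Quito -> Oslo -> Lagos -> Seoul -> Tokyo -> Tunis -> Vilnius -> Delhi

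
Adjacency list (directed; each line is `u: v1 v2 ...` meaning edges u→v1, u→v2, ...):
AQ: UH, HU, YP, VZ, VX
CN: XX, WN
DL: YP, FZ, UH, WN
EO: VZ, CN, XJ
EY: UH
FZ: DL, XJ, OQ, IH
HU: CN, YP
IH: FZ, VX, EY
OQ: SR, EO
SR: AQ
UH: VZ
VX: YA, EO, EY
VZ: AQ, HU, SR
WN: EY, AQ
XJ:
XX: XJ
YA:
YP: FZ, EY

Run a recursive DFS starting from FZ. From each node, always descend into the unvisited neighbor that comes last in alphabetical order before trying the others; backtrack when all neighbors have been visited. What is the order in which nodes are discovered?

Visit FZ
FZ → XJ
FZ → OQ
OQ → SR
SR → AQ
AQ → YP
YP → EY
EY → UH
UH → VZ
VZ → HU
HU → CN
CN → XX
CN → WN
AQ → VX
VX → YA
VX → EO
FZ → IH
FZ → DL

FZ, XJ, OQ, SR, AQ, YP, EY, UH, VZ, HU, CN, XX, WN, VX, YA, EO, IH, DL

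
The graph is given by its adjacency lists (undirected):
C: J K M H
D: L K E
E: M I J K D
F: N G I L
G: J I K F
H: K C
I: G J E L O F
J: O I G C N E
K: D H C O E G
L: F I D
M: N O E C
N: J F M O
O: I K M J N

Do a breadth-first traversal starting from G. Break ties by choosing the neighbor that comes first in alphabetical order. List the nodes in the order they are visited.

G -> F -> I -> J -> K -> L -> N -> E -> O -> C -> D -> H -> M

Visit G; enqueue F, I, J, K → queue [F, I, J, K]
Visit F; enqueue L, N → queue [I, J, K, L, N]
Visit I; enqueue E, O → queue [J, K, L, N, E, O]
Visit J; enqueue C → queue [K, L, N, E, O, C]
Visit K; enqueue D, H → queue [L, N, E, O, C, D, H]
Visit L → queue [N, E, O, C, D, H]
Visit N; enqueue M → queue [E, O, C, D, H, M]
Visit E → queue [O, C, D, H, M]
Visit O → queue [C, D, H, M]
Visit C → queue [D, H, M]
Visit D → queue [H, M]
Visit H → queue [M]
Visit M → queue []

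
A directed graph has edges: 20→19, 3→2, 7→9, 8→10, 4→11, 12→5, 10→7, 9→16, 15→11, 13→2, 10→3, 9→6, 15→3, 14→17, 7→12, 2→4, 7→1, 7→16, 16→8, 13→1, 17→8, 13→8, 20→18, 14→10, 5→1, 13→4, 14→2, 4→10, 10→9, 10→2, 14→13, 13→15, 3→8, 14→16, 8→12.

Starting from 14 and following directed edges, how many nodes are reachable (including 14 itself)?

17

BFS from 14 visits: 14, 17, 16, 13, 10, 2, 8, 15, 4, 1, 9, 7, 3, 12, 11, 6, 5
Reachable nodes: 17 of 20 total.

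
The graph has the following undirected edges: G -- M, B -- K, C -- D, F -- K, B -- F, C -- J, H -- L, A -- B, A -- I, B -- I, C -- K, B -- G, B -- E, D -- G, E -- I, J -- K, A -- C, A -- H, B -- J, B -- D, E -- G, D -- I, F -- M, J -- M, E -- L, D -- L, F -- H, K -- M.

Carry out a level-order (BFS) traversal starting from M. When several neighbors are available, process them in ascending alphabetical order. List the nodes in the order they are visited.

Visit M; enqueue F, G, J, K → queue [F, G, J, K]
Visit F; enqueue B, H → queue [G, J, K, B, H]
Visit G; enqueue D, E → queue [J, K, B, H, D, E]
Visit J; enqueue C → queue [K, B, H, D, E, C]
Visit K → queue [B, H, D, E, C]
Visit B; enqueue A, I → queue [H, D, E, C, A, I]
Visit H; enqueue L → queue [D, E, C, A, I, L]
Visit D → queue [E, C, A, I, L]
Visit E → queue [C, A, I, L]
Visit C → queue [A, I, L]
Visit A → queue [I, L]
Visit I → queue [L]
Visit L → queue []

M, F, G, J, K, B, H, D, E, C, A, I, L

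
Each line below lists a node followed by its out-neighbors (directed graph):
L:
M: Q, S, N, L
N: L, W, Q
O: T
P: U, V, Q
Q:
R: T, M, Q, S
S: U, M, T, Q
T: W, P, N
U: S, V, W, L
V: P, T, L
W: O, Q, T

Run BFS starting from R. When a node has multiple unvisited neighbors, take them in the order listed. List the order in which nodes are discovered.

Visit R; enqueue T, M, Q, S → queue [T, M, Q, S]
Visit T; enqueue W, P, N → queue [M, Q, S, W, P, N]
Visit M; enqueue L → queue [Q, S, W, P, N, L]
Visit Q → queue [S, W, P, N, L]
Visit S; enqueue U → queue [W, P, N, L, U]
Visit W; enqueue O → queue [P, N, L, U, O]
Visit P; enqueue V → queue [N, L, U, O, V]
Visit N → queue [L, U, O, V]
Visit L → queue [U, O, V]
Visit U → queue [O, V]
Visit O → queue [V]
Visit V → queue []

R -> T -> M -> Q -> S -> W -> P -> N -> L -> U -> O -> V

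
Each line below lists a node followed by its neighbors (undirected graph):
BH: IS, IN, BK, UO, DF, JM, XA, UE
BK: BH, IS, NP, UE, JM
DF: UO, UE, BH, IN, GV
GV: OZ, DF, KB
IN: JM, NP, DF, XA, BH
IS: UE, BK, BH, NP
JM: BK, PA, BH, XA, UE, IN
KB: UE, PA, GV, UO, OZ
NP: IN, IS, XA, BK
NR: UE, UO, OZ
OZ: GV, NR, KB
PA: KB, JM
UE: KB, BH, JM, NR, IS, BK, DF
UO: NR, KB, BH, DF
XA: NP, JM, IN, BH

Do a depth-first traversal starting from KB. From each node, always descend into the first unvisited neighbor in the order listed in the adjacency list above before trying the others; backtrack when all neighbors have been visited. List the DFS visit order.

KB, UE, BH, IS, BK, NP, IN, JM, PA, XA, DF, UO, NR, OZ, GV

Visit KB
KB → UE
UE → BH
BH → IS
IS → BK
BK → NP
NP → IN
IN → JM
JM → PA
JM → XA
IN → DF
DF → UO
UO → NR
NR → OZ
OZ → GV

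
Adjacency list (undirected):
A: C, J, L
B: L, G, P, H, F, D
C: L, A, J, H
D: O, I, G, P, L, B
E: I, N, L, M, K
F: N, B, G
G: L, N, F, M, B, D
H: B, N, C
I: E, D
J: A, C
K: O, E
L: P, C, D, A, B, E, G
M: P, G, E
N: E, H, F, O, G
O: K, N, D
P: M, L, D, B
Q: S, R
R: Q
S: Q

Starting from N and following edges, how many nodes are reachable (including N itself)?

16

BFS from N visits: N, E, H, F, O, G, I, L, M, K, B, C, D, P, A, J
Reachable nodes: 16 of 19 total.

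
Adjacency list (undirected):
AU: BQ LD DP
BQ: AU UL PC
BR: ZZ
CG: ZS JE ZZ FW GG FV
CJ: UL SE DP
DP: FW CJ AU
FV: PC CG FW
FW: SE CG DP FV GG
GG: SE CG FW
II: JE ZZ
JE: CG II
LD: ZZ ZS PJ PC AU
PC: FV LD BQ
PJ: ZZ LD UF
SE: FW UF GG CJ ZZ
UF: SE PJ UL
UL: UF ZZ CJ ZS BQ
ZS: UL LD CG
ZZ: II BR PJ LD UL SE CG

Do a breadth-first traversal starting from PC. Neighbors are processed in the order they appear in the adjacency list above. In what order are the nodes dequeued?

Visit PC; enqueue FV, LD, BQ → queue [FV, LD, BQ]
Visit FV; enqueue CG, FW → queue [LD, BQ, CG, FW]
Visit LD; enqueue ZZ, ZS, PJ, AU → queue [BQ, CG, FW, ZZ, ZS, PJ, AU]
Visit BQ; enqueue UL → queue [CG, FW, ZZ, ZS, PJ, AU, UL]
Visit CG; enqueue JE, GG → queue [FW, ZZ, ZS, PJ, AU, UL, JE, GG]
Visit FW; enqueue SE, DP → queue [ZZ, ZS, PJ, AU, UL, JE, GG, SE, DP]
Visit ZZ; enqueue II, BR → queue [ZS, PJ, AU, UL, JE, GG, SE, DP, II, BR]
Visit ZS → queue [PJ, AU, UL, JE, GG, SE, DP, II, BR]
Visit PJ; enqueue UF → queue [AU, UL, JE, GG, SE, DP, II, BR, UF]
Visit AU → queue [UL, JE, GG, SE, DP, II, BR, UF]
Visit UL; enqueue CJ → queue [JE, GG, SE, DP, II, BR, UF, CJ]
Visit JE → queue [GG, SE, DP, II, BR, UF, CJ]
Visit GG → queue [SE, DP, II, BR, UF, CJ]
Visit SE → queue [DP, II, BR, UF, CJ]
Visit DP → queue [II, BR, UF, CJ]
Visit II → queue [BR, UF, CJ]
Visit BR → queue [UF, CJ]
Visit UF → queue [CJ]
Visit CJ → queue []

PC, FV, LD, BQ, CG, FW, ZZ, ZS, PJ, AU, UL, JE, GG, SE, DP, II, BR, UF, CJ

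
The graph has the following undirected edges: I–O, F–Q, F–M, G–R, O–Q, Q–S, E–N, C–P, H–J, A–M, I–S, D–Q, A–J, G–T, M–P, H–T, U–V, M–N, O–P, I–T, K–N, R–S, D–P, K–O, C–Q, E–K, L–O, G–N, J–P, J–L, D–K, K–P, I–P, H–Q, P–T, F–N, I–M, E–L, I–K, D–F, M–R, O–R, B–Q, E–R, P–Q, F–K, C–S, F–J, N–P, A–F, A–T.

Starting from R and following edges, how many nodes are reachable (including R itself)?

BFS from R visits: R, E, G, M, O, S, K, L, N, T, A, F, I, P, Q, C, D, J, H, B
Reachable nodes: 20 of 22 total.

20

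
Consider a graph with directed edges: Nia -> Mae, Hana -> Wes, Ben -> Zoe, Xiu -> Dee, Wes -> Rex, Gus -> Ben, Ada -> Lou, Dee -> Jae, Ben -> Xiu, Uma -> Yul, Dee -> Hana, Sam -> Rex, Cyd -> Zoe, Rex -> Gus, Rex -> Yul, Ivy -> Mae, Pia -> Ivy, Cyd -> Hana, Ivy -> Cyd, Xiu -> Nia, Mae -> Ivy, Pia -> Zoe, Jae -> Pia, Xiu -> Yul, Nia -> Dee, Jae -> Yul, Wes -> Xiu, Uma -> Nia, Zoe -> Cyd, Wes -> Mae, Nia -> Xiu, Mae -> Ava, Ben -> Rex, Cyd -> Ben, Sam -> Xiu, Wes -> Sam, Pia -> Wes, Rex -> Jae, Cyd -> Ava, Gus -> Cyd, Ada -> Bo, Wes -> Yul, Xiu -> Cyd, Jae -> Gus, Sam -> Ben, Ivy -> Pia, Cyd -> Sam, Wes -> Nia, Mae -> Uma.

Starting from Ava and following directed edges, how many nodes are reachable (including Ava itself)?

1

BFS from Ava visits: Ava
Reachable nodes: 1 of 21 total.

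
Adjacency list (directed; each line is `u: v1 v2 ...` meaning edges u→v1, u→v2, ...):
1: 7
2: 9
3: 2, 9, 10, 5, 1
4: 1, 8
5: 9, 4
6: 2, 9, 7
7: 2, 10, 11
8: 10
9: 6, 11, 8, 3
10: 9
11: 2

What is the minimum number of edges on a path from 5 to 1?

Level 0: 5
Level 1: 4, 9
Level 2: 1, 3, 6, 8, 11
Level 3: 2, 7, 10
1 first appears at level 2.

2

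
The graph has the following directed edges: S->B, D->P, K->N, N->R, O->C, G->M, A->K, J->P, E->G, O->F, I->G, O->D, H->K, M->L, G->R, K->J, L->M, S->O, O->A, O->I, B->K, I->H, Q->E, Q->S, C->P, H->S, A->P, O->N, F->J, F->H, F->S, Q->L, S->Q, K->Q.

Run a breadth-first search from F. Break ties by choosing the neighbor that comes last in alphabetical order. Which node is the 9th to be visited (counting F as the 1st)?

K

Visit F; enqueue S, J, H → queue [S, J, H]
Visit S; enqueue Q, O, B → queue [J, H, Q, O, B]
Visit J; enqueue P → queue [H, Q, O, B, P]
Visit H; enqueue K → queue [Q, O, B, P, K]
Visit Q; enqueue L, E → queue [O, B, P, K, L, E]
Visit O; enqueue N, I, D, C, A → queue [B, P, K, L, E, N, I, D, C, A]
Visit B → queue [P, K, L, E, N, I, D, C, A]
Visit P → queue [K, L, E, N, I, D, C, A]
Visit K → queue [L, E, N, I, D, C, A]
Visit L; enqueue M → queue [E, N, I, D, C, A, M]
Visit E; enqueue G → queue [N, I, D, C, A, M, G]
Visit N; enqueue R → queue [I, D, C, A, M, G, R]
Visit I → queue [D, C, A, M, G, R]
Visit D → queue [C, A, M, G, R]
Visit C → queue [A, M, G, R]
Visit A → queue [M, G, R]
Visit M → queue [G, R]
Visit G → queue [R]
Visit R → queue []

Visit order: F, S, J, H, Q, O, B, P, K, L, E, N, I, D, C, A, M, G, R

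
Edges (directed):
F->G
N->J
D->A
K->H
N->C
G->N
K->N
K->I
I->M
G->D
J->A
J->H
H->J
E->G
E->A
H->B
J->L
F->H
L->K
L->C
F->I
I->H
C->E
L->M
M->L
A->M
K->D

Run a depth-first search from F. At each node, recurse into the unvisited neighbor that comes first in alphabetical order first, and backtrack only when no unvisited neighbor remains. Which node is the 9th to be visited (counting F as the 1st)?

K

Visit F
F → G
G → D
D → A
A → M
M → L
L → C
C → E
L → K
K → H
H → B
H → J
K → I
K → N

Visit order: F, G, D, A, M, L, C, E, K, H, B, J, I, N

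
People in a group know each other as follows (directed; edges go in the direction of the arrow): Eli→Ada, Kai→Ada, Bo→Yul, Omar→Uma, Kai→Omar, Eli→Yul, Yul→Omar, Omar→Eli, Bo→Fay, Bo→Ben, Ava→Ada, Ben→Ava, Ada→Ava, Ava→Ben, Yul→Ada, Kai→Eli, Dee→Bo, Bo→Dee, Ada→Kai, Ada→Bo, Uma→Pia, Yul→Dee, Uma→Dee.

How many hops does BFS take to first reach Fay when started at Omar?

4

Level 0: Omar
Level 1: Eli, Uma
Level 2: Ada, Dee, Pia, Yul
Level 3: Ava, Bo, Kai
Level 4: Ben, Fay
Fay first appears at level 4.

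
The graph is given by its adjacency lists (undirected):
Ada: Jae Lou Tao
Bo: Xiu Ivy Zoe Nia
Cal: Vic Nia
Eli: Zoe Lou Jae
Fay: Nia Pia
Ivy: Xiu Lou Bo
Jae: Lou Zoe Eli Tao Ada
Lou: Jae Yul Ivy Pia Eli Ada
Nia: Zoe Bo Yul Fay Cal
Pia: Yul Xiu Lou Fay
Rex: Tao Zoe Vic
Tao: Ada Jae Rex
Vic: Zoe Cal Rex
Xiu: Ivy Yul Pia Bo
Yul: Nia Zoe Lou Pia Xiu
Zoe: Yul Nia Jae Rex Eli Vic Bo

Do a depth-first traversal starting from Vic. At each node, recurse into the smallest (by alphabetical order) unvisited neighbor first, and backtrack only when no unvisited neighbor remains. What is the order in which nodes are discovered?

Vic Cal Nia Bo Ivy Lou Ada Jae Eli Zoe Rex Tao Yul Pia Fay Xiu

Visit Vic
Vic → Cal
Cal → Nia
Nia → Bo
Bo → Ivy
Ivy → Lou
Lou → Ada
Ada → Jae
Jae → Eli
Eli → Zoe
Zoe → Rex
Rex → Tao
Zoe → Yul
Yul → Pia
Pia → Fay
Pia → Xiu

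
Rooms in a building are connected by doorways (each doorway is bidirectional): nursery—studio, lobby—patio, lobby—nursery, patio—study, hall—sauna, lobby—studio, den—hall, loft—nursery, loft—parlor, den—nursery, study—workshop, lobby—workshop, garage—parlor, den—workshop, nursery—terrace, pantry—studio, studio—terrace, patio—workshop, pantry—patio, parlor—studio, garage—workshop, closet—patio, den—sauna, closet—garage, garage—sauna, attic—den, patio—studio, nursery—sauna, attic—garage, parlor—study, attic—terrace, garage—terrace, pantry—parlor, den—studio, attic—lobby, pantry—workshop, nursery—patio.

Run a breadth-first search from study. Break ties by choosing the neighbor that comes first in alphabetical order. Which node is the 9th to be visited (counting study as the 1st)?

closet

Visit study; enqueue parlor, patio, workshop → queue [parlor, patio, workshop]
Visit parlor; enqueue garage, loft, pantry, studio → queue [patio, workshop, garage, loft, pantry, studio]
Visit patio; enqueue closet, lobby, nursery → queue [workshop, garage, loft, pantry, studio, closet, lobby, nursery]
Visit workshop; enqueue den → queue [garage, loft, pantry, studio, closet, lobby, nursery, den]
Visit garage; enqueue attic, sauna, terrace → queue [loft, pantry, studio, closet, lobby, nursery, den, attic, sauna, terrace]
Visit loft → queue [pantry, studio, closet, lobby, nursery, den, attic, sauna, terrace]
Visit pantry → queue [studio, closet, lobby, nursery, den, attic, sauna, terrace]
Visit studio → queue [closet, lobby, nursery, den, attic, sauna, terrace]
Visit closet → queue [lobby, nursery, den, attic, sauna, terrace]
Visit lobby → queue [nursery, den, attic, sauna, terrace]
Visit nursery → queue [den, attic, sauna, terrace]
Visit den; enqueue hall → queue [attic, sauna, terrace, hall]
Visit attic → queue [sauna, terrace, hall]
Visit sauna → queue [terrace, hall]
Visit terrace → queue [hall]
Visit hall → queue []

Visit order: study, parlor, patio, workshop, garage, loft, pantry, studio, closet, lobby, nursery, den, attic, sauna, terrace, hall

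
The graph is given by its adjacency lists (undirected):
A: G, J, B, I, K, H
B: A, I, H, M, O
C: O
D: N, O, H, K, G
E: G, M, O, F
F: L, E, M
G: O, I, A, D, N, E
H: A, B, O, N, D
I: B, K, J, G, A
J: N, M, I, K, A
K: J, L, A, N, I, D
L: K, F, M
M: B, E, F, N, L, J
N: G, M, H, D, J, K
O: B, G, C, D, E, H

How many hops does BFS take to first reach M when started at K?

2

Level 0: K
Level 1: A, D, I, J, L, N
Level 2: B, F, G, H, M, O
Level 3: C, E
M first appears at level 2.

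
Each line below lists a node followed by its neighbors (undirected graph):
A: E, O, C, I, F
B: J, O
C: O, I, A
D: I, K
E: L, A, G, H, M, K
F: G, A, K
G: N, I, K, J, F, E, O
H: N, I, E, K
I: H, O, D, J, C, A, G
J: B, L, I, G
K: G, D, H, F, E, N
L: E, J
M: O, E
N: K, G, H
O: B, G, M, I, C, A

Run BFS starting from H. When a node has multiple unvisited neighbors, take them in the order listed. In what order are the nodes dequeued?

Visit H; enqueue N, I, E, K → queue [N, I, E, K]
Visit N; enqueue G → queue [I, E, K, G]
Visit I; enqueue O, D, J, C, A → queue [E, K, G, O, D, J, C, A]
Visit E; enqueue L, M → queue [K, G, O, D, J, C, A, L, M]
Visit K; enqueue F → queue [G, O, D, J, C, A, L, M, F]
Visit G → queue [O, D, J, C, A, L, M, F]
Visit O; enqueue B → queue [D, J, C, A, L, M, F, B]
Visit D → queue [J, C, A, L, M, F, B]
Visit J → queue [C, A, L, M, F, B]
Visit C → queue [A, L, M, F, B]
Visit A → queue [L, M, F, B]
Visit L → queue [M, F, B]
Visit M → queue [F, B]
Visit F → queue [B]
Visit B → queue []

H, N, I, E, K, G, O, D, J, C, A, L, M, F, B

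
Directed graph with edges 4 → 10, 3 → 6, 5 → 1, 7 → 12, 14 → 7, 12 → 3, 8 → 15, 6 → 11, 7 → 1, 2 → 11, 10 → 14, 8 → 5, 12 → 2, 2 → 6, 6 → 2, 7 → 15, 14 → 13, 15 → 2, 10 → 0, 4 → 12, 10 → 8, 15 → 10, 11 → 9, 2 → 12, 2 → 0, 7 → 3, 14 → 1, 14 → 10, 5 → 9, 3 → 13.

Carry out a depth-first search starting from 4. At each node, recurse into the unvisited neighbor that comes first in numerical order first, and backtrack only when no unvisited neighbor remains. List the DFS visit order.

4 10 0 8 5 1 9 15 2 6 11 12 3 13 14 7

Visit 4
4 → 10
10 → 0
10 → 8
8 → 5
5 → 1
5 → 9
8 → 15
15 → 2
2 → 6
6 → 11
2 → 12
12 → 3
3 → 13
10 → 14
14 → 7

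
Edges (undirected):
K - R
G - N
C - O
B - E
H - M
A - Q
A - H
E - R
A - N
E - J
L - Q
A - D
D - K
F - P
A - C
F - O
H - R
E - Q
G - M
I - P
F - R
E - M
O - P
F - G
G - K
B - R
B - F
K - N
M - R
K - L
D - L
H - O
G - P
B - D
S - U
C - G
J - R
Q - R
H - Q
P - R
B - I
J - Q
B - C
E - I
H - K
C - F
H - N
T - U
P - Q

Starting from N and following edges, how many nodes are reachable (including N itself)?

BFS from N visits: N, K, H, G, A, R, L, D, Q, O, M, P, F, C, J, E, B, I
Reachable nodes: 18 of 21 total.

18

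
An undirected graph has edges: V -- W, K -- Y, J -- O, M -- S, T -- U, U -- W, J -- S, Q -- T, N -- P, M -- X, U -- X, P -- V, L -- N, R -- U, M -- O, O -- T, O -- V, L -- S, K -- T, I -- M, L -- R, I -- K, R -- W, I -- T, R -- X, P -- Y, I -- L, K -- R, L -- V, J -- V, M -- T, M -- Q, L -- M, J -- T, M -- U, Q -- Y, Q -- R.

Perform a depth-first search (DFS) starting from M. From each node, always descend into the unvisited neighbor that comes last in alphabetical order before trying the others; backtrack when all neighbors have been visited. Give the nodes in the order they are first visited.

Visit M
M → X
X → U
U → W
W → V
V → P
P → Y
Y → Q
Q → T
T → O
O → J
J → S
S → L
L → R
R → K
K → I
L → N

M → X → U → W → V → P → Y → Q → T → O → J → S → L → R → K → I → N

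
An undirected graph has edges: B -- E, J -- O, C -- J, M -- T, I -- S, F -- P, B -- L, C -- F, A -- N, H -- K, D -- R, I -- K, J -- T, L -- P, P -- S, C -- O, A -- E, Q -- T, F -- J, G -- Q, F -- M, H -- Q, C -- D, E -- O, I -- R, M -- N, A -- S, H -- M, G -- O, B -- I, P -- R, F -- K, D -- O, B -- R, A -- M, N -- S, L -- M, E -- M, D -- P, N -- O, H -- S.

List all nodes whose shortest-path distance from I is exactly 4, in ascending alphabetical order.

G, T

Level 0: I
Level 1: B, K, R, S
Level 2: A, D, E, F, H, L, N, P
Level 3: C, J, M, O, Q
Level 4: G, T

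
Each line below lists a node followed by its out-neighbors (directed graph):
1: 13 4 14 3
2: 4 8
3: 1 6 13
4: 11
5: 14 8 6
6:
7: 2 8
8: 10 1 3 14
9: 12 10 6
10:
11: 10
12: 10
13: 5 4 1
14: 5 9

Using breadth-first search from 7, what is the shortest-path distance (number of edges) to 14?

2

Level 0: 7
Level 1: 2, 8
Level 2: 1, 3, 4, 10, 14
Level 3: 5, 6, 9, 11, 13
Level 4: 12
14 first appears at level 2.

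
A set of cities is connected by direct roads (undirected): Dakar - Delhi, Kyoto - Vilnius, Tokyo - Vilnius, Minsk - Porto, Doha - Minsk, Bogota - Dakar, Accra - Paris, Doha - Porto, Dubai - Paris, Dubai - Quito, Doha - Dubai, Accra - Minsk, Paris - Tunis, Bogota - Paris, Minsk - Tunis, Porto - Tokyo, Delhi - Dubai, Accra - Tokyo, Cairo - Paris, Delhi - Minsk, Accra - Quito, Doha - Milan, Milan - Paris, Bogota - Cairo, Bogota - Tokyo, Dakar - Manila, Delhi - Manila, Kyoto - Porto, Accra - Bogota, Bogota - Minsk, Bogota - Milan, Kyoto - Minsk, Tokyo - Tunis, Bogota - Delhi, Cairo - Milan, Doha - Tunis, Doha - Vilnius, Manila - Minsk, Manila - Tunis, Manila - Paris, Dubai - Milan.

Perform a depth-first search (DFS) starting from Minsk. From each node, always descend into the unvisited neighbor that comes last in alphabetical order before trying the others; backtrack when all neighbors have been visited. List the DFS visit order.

Minsk -> Tunis -> Tokyo -> Vilnius -> Kyoto -> Porto -> Doha -> Milan -> Paris -> Manila -> Delhi -> Dubai -> Quito -> Accra -> Bogota -> Dakar -> Cairo

Visit Minsk
Minsk → Tunis
Tunis → Tokyo
Tokyo → Vilnius
Vilnius → Kyoto
Kyoto → Porto
Porto → Doha
Doha → Milan
Milan → Paris
Paris → Manila
Manila → Delhi
Delhi → Dubai
Dubai → Quito
Quito → Accra
Accra → Bogota
Bogota → Dakar
Bogota → Cairo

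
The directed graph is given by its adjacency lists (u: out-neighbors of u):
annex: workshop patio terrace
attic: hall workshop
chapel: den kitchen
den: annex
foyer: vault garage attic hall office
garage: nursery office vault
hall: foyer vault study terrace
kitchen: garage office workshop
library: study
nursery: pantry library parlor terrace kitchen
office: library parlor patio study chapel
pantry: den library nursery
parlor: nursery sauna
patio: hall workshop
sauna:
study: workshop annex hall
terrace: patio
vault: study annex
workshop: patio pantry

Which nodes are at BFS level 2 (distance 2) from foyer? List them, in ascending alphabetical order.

annex, chapel, library, nursery, parlor, patio, study, terrace, workshop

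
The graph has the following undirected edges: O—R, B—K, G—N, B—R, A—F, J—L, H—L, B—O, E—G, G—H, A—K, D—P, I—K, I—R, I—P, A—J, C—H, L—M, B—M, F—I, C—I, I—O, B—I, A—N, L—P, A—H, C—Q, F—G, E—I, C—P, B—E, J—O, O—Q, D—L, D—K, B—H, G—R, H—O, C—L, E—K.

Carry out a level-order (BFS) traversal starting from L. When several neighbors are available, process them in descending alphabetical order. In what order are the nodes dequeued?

L P M J H D C I B O A G K Q R F E N

Visit L; enqueue P, M, J, H, D, C → queue [P, M, J, H, D, C]
Visit P; enqueue I → queue [M, J, H, D, C, I]
Visit M; enqueue B → queue [J, H, D, C, I, B]
Visit J; enqueue O, A → queue [H, D, C, I, B, O, A]
Visit H; enqueue G → queue [D, C, I, B, O, A, G]
Visit D; enqueue K → queue [C, I, B, O, A, G, K]
Visit C; enqueue Q → queue [I, B, O, A, G, K, Q]
Visit I; enqueue R, F, E → queue [B, O, A, G, K, Q, R, F, E]
Visit B → queue [O, A, G, K, Q, R, F, E]
Visit O → queue [A, G, K, Q, R, F, E]
Visit A; enqueue N → queue [G, K, Q, R, F, E, N]
Visit G → queue [K, Q, R, F, E, N]
Visit K → queue [Q, R, F, E, N]
Visit Q → queue [R, F, E, N]
Visit R → queue [F, E, N]
Visit F → queue [E, N]
Visit E → queue [N]
Visit N → queue []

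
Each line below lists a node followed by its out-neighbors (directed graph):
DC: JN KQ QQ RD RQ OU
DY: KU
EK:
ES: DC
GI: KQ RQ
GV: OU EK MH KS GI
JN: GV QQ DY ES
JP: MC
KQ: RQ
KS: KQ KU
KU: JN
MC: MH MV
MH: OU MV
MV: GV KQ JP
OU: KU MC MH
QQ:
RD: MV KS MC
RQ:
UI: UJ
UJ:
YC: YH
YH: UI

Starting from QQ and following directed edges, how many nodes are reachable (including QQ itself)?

1

BFS from QQ visits: QQ
Reachable nodes: 1 of 22 total.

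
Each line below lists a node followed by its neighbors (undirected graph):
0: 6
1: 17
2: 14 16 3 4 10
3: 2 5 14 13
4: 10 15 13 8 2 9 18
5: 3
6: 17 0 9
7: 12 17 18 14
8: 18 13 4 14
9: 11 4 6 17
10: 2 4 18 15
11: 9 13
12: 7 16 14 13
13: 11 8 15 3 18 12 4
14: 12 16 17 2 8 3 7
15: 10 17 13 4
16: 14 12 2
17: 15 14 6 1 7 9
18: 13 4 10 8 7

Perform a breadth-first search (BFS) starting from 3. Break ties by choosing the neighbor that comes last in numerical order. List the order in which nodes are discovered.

3 14 13 5 2 17 16 12 8 7 18 15 11 4 10 9 6 1 0

Visit 3; enqueue 14, 13, 5, 2 → queue [14, 13, 5, 2]
Visit 14; enqueue 17, 16, 12, 8, 7 → queue [13, 5, 2, 17, 16, 12, 8, 7]
Visit 13; enqueue 18, 15, 11, 4 → queue [5, 2, 17, 16, 12, 8, 7, 18, 15, 11, 4]
Visit 5 → queue [2, 17, 16, 12, 8, 7, 18, 15, 11, 4]
Visit 2; enqueue 10 → queue [17, 16, 12, 8, 7, 18, 15, 11, 4, 10]
Visit 17; enqueue 9, 6, 1 → queue [16, 12, 8, 7, 18, 15, 11, 4, 10, 9, 6, 1]
Visit 16 → queue [12, 8, 7, 18, 15, 11, 4, 10, 9, 6, 1]
Visit 12 → queue [8, 7, 18, 15, 11, 4, 10, 9, 6, 1]
Visit 8 → queue [7, 18, 15, 11, 4, 10, 9, 6, 1]
Visit 7 → queue [18, 15, 11, 4, 10, 9, 6, 1]
Visit 18 → queue [15, 11, 4, 10, 9, 6, 1]
Visit 15 → queue [11, 4, 10, 9, 6, 1]
Visit 11 → queue [4, 10, 9, 6, 1]
Visit 4 → queue [10, 9, 6, 1]
Visit 10 → queue [9, 6, 1]
Visit 9 → queue [6, 1]
Visit 6; enqueue 0 → queue [1, 0]
Visit 1 → queue [0]
Visit 0 → queue []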